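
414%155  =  104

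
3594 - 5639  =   - 2045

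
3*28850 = 86550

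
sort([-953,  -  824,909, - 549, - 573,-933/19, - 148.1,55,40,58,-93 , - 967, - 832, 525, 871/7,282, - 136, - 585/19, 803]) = [-967, - 953, - 832, - 824, - 573,-549, -148.1, - 136, -93, - 933/19,-585/19, 40, 55 , 58,871/7, 282,525,803, 909]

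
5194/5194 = 1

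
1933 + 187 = 2120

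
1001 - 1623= - 622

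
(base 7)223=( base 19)61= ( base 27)47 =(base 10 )115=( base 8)163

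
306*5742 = 1757052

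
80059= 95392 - 15333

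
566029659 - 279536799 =286492860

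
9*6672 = 60048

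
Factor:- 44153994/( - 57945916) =2^( - 1 )*3^1*7^(- 1)* 2069497^(-1) * 7358999^1 = 22076997/28972958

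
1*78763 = 78763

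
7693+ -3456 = 4237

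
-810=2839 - 3649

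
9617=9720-103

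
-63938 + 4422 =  - 59516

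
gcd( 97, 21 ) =1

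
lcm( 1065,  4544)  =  68160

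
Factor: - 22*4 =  - 88 = -2^3*11^1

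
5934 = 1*5934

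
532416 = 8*66552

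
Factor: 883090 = 2^1 *5^1*13^1 * 6793^1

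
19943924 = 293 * 68068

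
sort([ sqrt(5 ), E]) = [ sqrt( 5 ),E ]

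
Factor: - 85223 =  - 85223^1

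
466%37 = 22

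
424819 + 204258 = 629077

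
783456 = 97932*8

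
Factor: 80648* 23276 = 1877162848 = 2^5 * 11^1*17^1*23^2*593^1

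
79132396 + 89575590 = 168707986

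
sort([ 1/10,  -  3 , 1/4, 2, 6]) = [-3, 1/10,1/4, 2, 6] 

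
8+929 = 937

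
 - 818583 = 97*( -8439)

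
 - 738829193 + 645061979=  -  93767214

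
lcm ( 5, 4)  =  20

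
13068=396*33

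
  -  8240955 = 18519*( - 445 )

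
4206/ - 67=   -  4206/67  =  - 62.78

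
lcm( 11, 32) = 352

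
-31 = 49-80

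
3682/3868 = 1841/1934 = 0.95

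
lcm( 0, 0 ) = 0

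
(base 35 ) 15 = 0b101000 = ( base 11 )37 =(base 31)19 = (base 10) 40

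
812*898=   729176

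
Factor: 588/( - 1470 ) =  - 2/5 =-  2^1*5^ ( - 1 ) 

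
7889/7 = 1127 = 1127.00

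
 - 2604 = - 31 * 84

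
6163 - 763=5400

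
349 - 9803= -9454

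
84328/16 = 10541/2=   5270.50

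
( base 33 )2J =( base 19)49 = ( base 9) 104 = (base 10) 85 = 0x55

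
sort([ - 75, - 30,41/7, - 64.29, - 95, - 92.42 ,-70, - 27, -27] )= [ - 95, - 92.42 , - 75, - 70,-64.29, - 30 , - 27, - 27, 41/7 ]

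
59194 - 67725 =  - 8531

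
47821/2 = 23910+1/2 = 23910.50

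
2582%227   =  85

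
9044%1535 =1369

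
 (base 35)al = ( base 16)173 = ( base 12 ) 26B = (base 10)371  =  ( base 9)452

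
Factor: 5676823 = 5676823^1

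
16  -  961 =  - 945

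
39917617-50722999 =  - 10805382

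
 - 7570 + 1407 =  - 6163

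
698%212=62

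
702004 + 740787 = 1442791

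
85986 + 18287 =104273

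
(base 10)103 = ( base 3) 10211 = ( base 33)34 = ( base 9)124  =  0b1100111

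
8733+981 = 9714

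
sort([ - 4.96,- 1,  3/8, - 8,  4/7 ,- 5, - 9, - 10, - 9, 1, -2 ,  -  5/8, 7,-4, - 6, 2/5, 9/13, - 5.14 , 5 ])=[ -10, - 9,-9,  -  8,-6, - 5.14, - 5,- 4.96, - 4, - 2, - 1,-5/8,3/8, 2/5, 4/7, 9/13, 1, 5, 7 ] 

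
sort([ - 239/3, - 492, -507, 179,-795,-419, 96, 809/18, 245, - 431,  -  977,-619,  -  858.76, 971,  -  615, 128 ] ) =[ - 977,- 858.76, - 795,-619,-615 , - 507, -492,-431, - 419, - 239/3, 809/18, 96, 128,  179,  245,971 ]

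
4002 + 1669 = 5671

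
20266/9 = 2251 + 7/9= 2251.78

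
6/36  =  1/6 = 0.17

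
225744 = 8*28218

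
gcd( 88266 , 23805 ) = 3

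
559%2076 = 559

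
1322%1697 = 1322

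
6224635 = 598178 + 5626457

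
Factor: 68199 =3^1*127^1*179^1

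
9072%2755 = 807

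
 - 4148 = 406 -4554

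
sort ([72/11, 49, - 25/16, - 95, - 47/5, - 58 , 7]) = [ - 95, - 58,  -  47/5, - 25/16,72/11, 7,49]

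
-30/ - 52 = 15/26 = 0.58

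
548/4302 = 274/2151 = 0.13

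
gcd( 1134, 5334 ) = 42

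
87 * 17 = 1479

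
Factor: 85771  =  7^1*12253^1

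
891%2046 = 891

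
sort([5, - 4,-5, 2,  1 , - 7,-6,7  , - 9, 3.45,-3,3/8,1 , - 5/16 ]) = [- 9, - 7, - 6, - 5, - 4, - 3, - 5/16,3/8, 1,1, 2,  3.45, 5 , 7]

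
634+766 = 1400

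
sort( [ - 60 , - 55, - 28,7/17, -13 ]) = [ - 60 ,-55,-28, - 13,7/17 ]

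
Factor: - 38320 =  - 2^4*5^1*479^1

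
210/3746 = 105/1873 = 0.06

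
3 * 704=2112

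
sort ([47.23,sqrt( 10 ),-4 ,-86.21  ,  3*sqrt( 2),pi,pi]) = [-86.21, - 4,pi,pi,sqrt ( 10),3*sqrt(2),47.23]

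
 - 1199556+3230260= 2030704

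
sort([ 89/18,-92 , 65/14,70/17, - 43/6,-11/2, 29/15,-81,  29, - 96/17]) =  [ - 92,-81, - 43/6 ,-96/17, - 11/2, 29/15,70/17,65/14, 89/18, 29]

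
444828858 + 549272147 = 994101005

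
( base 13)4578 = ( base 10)9732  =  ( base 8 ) 23004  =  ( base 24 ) GLC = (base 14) 3792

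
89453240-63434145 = 26019095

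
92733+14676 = 107409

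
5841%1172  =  1153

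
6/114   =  1/19 =0.05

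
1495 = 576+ 919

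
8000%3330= 1340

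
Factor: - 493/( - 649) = 11^ ( - 1)*17^1*29^1*59^(  -  1 ) 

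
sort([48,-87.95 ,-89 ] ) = [- 89,  -  87.95,48 ]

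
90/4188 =15/698= 0.02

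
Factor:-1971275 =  - 5^2*29^1* 2719^1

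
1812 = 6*302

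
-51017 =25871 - 76888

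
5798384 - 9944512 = -4146128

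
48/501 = 16/167  =  0.10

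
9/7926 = 3/2642 = 0.00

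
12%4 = 0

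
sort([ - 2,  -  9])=[ - 9, - 2]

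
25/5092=25/5092 = 0.00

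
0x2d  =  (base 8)55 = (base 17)2B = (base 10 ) 45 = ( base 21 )23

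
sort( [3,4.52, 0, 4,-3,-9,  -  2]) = [ - 9, - 3, - 2, 0, 3, 4,4.52]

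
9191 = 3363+5828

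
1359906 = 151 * 9006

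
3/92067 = 1/30689 = 0.00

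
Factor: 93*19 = 1767 = 3^1*19^1*31^1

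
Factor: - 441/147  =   - 3^1 = - 3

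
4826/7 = 689+3/7  =  689.43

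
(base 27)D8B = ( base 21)1102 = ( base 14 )3772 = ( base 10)9704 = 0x25E8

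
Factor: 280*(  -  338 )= - 94640 = - 2^4*5^1*7^1*13^2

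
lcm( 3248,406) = 3248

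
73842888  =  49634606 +24208282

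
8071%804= 31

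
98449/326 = 98449/326 = 301.99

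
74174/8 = 37087/4=9271.75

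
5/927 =5/927 = 0.01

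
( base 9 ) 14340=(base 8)23034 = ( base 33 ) 8VL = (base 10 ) 9756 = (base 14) 37AC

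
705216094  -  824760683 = - 119544589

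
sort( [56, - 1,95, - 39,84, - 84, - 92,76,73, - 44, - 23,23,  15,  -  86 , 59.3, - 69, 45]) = [  -  92, - 86, - 84, - 69, - 44,-39, - 23, - 1,15  ,  23 , 45,56,59.3 , 73, 76, 84,95] 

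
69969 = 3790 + 66179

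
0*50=0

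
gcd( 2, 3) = 1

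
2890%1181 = 528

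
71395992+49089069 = 120485061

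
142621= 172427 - 29806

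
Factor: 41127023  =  7^2 * 839327^1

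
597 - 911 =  - 314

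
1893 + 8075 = 9968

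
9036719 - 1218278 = 7818441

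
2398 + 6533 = 8931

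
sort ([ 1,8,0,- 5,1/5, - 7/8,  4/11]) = [ -5, - 7/8 , 0 , 1/5,4/11,1,  8] 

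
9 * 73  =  657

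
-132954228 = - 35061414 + -97892814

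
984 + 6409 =7393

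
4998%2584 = 2414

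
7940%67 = 34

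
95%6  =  5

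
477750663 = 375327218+102423445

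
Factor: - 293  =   - 293^1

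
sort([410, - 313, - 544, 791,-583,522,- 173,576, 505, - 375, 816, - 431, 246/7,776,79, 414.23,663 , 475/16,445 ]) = [ - 583, - 544, - 431, - 375, - 313, - 173, 475/16 , 246/7, 79,410,414.23,445,505,522 , 576,663,776,  791,816] 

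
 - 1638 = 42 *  ( - 39)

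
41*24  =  984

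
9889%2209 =1053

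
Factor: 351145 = 5^1  *70229^1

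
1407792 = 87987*16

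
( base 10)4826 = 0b1001011011010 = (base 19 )D70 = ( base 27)6gk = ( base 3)20121202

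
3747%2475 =1272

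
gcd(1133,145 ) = 1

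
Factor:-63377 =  - 63377^1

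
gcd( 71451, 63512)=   7939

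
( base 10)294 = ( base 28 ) AE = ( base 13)198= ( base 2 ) 100100110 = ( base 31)9f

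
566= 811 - 245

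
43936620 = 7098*6190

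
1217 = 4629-3412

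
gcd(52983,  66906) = 63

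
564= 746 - 182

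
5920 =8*740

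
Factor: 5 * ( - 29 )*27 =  - 3915 = - 3^3* 5^1*29^1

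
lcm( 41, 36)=1476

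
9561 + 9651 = 19212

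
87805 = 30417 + 57388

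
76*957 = 72732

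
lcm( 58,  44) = 1276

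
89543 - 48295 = 41248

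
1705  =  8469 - 6764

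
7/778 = 7/778  =  0.01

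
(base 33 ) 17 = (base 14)2C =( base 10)40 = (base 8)50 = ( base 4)220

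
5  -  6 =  - 1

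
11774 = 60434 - 48660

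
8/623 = 8/623 = 0.01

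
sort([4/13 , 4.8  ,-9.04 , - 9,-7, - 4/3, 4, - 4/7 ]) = [ - 9.04, - 9, -7, - 4/3,- 4/7,4/13, 4,4.8 ]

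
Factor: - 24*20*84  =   - 2^7*3^2*5^1 * 7^1 = - 40320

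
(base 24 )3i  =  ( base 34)2m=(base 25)3f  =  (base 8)132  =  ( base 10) 90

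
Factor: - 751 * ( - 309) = 3^1*  103^1*751^1 = 232059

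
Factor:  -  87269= - 7^2 * 13^1*137^1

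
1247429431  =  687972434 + 559456997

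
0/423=0 = 0.00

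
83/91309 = 83/91309   =  0.00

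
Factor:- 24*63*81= - 122472 =- 2^3*3^7*7^1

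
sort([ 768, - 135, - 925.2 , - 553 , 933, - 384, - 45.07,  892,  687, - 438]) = [- 925.2, - 553, - 438, - 384, - 135, - 45.07 , 687,768, 892,933 ]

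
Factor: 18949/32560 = 2^( - 4 )*5^( - 1)*7^1*11^(-1)*37^ ( - 1)*2707^1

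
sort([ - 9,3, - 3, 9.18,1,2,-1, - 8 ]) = [ - 9, - 8 ,-3, - 1, 1,2,3, 9.18 ] 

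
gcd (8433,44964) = 9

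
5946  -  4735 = 1211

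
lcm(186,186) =186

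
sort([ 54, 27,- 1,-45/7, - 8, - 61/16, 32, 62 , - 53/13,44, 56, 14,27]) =[ - 8, - 45/7,-53/13,-61/16, - 1,14, 27, 27,  32,  44,54,56, 62 ]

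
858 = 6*143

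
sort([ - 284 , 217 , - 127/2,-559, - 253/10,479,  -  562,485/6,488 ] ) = [ - 562, - 559, - 284,-127/2, - 253/10, 485/6,217,479,488] 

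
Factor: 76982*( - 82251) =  - 2^1*3^2*13^1*19^1*37^1*61^1 * 631^1  =  - 6331846482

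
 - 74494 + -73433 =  - 147927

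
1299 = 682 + 617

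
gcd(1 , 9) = 1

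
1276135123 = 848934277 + 427200846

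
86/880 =43/440= 0.10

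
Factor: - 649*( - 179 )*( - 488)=-2^3 * 11^1*59^1*61^1*179^1 =-  56691448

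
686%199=89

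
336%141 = 54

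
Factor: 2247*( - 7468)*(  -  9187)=154163335452 = 2^2*3^1*7^1 * 107^1*1867^1*9187^1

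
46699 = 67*697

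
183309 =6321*29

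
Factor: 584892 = 2^2*3^2 * 7^1*11^1*211^1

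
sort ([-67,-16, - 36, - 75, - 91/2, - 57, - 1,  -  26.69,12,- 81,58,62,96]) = [-81, - 75,- 67, - 57, - 91/2, - 36, - 26.69,  -  16,-1,12  ,  58, 62,96 ]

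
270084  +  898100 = 1168184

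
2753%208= 49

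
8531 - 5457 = 3074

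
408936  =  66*6196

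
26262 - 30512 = - 4250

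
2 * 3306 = 6612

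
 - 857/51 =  - 17 + 10/51 = -16.80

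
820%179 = 104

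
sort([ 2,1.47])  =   [1.47, 2 ]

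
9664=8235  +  1429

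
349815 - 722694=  - 372879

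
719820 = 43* 16740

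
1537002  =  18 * 85389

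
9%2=1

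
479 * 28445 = 13625155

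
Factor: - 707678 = - 2^1 * 331^1*1069^1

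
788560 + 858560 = 1647120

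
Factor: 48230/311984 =24115/155992 = 2^( - 3)*5^1*7^1 * 13^1 * 17^( -1 )*31^( - 1)*37^( - 1 ) *53^1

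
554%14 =8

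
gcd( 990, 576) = 18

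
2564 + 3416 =5980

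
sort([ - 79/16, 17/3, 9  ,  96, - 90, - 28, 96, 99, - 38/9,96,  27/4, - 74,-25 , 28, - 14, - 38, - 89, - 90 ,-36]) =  [-90, - 90, - 89, - 74, -38,-36 , - 28, - 25,  -  14, - 79/16, - 38/9, 17/3,27/4 , 9, 28 , 96 , 96, 96,99] 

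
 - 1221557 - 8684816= - 9906373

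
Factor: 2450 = 2^1*5^2*7^2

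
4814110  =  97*49630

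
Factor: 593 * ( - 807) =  - 3^1*269^1*593^1 = - 478551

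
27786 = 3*9262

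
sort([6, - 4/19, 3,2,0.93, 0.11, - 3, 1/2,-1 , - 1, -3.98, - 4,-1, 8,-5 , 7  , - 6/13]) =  [ - 5  , - 4, - 3.98, - 3, - 1  , - 1, - 1,-6/13, - 4/19, 0.11, 1/2, 0.93, 2, 3,6, 7,  8 ]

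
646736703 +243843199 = 890579902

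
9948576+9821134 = 19769710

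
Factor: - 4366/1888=  -  37/16=   - 2^(-4 )*37^1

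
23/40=23/40 = 0.57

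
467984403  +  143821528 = 611805931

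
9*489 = 4401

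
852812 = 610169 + 242643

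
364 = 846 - 482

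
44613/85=44613/85 = 524.86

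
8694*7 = 60858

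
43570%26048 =17522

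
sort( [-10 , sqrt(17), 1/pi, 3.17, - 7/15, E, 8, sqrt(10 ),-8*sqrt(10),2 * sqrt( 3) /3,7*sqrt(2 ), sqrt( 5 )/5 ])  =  [  -  8* sqrt(10) , - 10, - 7/15,1/pi, sqrt(5)/5, 2 * sqrt(3) /3, E, sqrt(10 ),  3.17,sqrt( 17 ),8, 7*sqrt(2) ] 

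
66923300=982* 68150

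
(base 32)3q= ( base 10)122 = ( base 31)3T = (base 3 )11112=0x7a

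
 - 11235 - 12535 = - 23770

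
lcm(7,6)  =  42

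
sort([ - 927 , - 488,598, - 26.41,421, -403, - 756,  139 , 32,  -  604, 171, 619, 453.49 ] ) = [ - 927, - 756, - 604,-488 ,- 403 ,  -  26.41 , 32 , 139,  171,421,453.49,598,619 ]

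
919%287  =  58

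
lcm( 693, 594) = 4158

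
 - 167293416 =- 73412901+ - 93880515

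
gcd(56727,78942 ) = 3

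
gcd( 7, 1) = 1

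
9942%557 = 473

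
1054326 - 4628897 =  -3574571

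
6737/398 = 6737/398 = 16.93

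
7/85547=1/12221 = 0.00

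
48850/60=4885/6 = 814.17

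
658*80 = 52640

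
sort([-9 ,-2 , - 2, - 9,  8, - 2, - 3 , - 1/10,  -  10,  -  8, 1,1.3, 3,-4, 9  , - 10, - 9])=[-10, - 10, - 9,-9, - 9,-8, - 4, - 3, - 2, - 2, - 2 ,-1/10, 1, 1.3,3, 8,9]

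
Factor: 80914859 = 80914859^1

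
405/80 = 81/16 = 5.06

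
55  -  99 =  - 44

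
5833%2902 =29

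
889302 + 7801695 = 8690997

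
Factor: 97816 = 2^3*12227^1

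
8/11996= 2/2999 = 0.00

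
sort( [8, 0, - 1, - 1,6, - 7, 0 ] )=[ - 7, - 1, - 1, 0,0,6, 8 ] 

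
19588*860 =16845680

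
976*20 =19520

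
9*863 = 7767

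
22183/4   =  22183/4 = 5545.75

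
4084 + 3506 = 7590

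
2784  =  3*928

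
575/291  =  1 + 284/291  =  1.98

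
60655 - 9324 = 51331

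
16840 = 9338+7502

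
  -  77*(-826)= 63602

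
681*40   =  27240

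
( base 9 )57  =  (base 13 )40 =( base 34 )1I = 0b110100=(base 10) 52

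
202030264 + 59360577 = 261390841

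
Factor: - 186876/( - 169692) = 3^1*29^1*79^( - 1 ) = 87/79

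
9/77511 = 3/25837 = 0.00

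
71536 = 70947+589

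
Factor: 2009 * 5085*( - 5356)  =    -  54715637340  =  - 2^2*3^2*5^1*7^2 *13^1 * 41^1 * 103^1*113^1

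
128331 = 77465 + 50866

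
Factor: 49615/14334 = 2^(-1)*3^(- 1 )*5^1*2389^ (-1)*9923^1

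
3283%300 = 283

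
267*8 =2136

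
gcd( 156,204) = 12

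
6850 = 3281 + 3569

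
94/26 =3 + 8/13  =  3.62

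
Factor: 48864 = 2^5*3^1*509^1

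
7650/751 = 7650/751 =10.19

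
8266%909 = 85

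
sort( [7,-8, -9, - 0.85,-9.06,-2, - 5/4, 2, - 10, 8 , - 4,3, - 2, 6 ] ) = [ - 10, - 9.06 , - 9, - 8, - 4,-2,  -  2,-5/4,  -  0.85,  2, 3,6,  7, 8] 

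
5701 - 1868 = 3833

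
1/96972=1/96972 = 0.00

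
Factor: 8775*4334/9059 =2^1*3^3*5^2 * 11^1*13^1*197^1*9059^(-1) = 38030850/9059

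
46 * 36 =1656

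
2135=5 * 427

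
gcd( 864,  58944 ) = 96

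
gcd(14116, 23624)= 4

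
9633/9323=1 + 310/9323 = 1.03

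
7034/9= 7034/9 = 781.56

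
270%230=40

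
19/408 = 19/408 = 0.05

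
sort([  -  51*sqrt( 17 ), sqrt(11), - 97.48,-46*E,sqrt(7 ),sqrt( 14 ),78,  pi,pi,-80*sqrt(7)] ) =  [ - 80*sqrt( 7), - 51 * sqrt(17 ), - 46*E,-97.48,sqrt(7),  pi,pi,sqrt(11), sqrt (14),78] 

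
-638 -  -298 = - 340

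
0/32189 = 0 =0.00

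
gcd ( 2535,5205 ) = 15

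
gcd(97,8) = 1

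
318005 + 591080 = 909085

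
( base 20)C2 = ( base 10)242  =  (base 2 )11110010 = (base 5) 1432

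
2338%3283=2338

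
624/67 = 624/67 = 9.31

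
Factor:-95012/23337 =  - 2^2*3^( - 2)*2593^( - 1) * 23753^1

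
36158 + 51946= 88104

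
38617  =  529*73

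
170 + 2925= 3095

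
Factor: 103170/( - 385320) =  - 181/676= -2^ ( - 2 ) *13^( - 2)*181^1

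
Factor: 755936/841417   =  2^5 * 37^( - 1)*22741^( - 1)*23623^1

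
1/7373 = 1/7373 =0.00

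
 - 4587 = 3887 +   -  8474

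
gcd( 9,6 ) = 3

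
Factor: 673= 673^1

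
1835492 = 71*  25852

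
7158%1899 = 1461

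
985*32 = 31520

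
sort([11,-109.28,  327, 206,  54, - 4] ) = [-109.28,-4, 11,54, 206, 327 ] 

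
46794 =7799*6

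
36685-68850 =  -32165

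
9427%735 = 607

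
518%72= 14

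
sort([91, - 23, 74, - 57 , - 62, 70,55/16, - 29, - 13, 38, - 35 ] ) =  [ - 62, - 57,- 35, - 29, - 23,-13, 55/16,38, 70,74, 91]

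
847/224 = 3+25/32 = 3.78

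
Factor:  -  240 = - 2^4 * 3^1*5^1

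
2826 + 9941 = 12767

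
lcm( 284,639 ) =2556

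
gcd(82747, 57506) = 1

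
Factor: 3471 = 3^1*13^1*89^1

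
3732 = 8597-4865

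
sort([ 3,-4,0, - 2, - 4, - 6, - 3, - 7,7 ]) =[  -  7, - 6, - 4 , - 4, - 3 , - 2,0, 3,7 ] 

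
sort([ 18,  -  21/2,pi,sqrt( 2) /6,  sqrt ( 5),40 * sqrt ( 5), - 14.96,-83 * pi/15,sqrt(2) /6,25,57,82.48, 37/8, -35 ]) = [ - 35,-83 * pi/15, - 14.96,  -  21/2,sqrt( 2)/6,sqrt( 2)/6,sqrt(5), pi,37/8,18, 25, 57, 82.48, 40 * sqrt(5)]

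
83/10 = 8 + 3/10=8.30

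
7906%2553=247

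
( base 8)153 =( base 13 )83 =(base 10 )107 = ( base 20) 57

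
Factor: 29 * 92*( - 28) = -2^4*7^1 * 23^1*29^1 = -74704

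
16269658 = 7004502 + 9265156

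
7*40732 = 285124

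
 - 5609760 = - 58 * 96720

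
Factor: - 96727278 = -2^1 * 3^1 * 151^1 * 241^1*443^1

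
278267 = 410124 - 131857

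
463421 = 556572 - 93151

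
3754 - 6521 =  - 2767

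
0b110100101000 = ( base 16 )d28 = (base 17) bb2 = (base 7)12551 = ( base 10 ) 3368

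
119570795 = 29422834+90147961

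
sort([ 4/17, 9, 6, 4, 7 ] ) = [ 4/17, 4, 6, 7, 9]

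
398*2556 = 1017288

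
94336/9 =10481 + 7/9  =  10481.78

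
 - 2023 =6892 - 8915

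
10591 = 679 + 9912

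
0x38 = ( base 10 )56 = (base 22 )2c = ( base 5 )211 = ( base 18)32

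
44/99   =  4/9 = 0.44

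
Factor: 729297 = 3^3*27011^1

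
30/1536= 5/256 = 0.02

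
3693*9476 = 34994868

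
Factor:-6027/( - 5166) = 2^ ( - 1) * 3^( - 1 ) * 7^1 = 7/6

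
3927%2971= 956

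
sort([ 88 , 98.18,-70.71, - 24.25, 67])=[ - 70.71, - 24.25,67,88,98.18]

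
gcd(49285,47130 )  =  5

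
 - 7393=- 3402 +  - 3991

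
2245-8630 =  - 6385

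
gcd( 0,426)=426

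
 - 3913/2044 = -559/292 = - 1.91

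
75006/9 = 8334 = 8334.00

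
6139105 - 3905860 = 2233245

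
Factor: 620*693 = 429660 = 2^2*3^2*5^1*7^1*11^1*31^1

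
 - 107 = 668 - 775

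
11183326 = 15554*719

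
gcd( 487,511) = 1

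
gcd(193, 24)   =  1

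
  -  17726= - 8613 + -9113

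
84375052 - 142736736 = - 58361684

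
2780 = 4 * 695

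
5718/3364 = 2859/1682 =1.70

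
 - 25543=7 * ( -3649)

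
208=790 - 582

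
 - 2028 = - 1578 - 450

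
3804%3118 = 686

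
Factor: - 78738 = -2^1 * 3^1*11^1*1193^1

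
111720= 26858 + 84862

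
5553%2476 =601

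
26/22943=26/22943 =0.00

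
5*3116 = 15580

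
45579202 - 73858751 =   -  28279549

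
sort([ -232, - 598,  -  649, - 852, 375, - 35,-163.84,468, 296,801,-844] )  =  [-852,- 844, - 649 , - 598,-232  , - 163.84,-35, 296, 375,468,801]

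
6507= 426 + 6081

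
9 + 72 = 81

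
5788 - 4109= 1679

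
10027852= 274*36598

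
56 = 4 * 14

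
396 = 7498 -7102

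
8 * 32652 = 261216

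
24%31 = 24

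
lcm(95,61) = 5795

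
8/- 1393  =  -1+ 1385/1393=-0.01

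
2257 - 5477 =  - 3220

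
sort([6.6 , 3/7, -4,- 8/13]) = [ - 4, - 8/13, 3/7,6.6]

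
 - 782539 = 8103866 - 8886405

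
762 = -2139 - -2901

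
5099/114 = 5099/114   =  44.73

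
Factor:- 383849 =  - 47^1*8167^1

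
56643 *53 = 3002079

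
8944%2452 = 1588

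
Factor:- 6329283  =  -3^1*2109761^1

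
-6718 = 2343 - 9061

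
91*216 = 19656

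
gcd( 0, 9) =9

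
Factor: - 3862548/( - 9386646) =2^1*3^1*5647^1*82339^ ( - 1)  =  33882/82339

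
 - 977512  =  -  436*2242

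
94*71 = 6674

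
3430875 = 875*3921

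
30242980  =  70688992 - 40446012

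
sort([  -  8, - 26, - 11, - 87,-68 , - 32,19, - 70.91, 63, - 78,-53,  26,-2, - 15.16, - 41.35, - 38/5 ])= [ - 87, - 78,-70.91,- 68, - 53, - 41.35,-32, - 26, - 15.16, - 11, - 8, - 38/5, - 2, 19,26, 63]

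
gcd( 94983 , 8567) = 1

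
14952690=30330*493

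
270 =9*30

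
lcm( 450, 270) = 1350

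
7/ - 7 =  -1/1= - 1.00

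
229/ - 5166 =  -229/5166 = - 0.04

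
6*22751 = 136506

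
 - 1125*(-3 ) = 3375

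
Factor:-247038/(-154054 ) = 3^1  *  11^1*17^(-1)*19^1*23^( - 1) = 627/391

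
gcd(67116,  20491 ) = 1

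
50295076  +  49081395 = 99376471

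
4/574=2/287 = 0.01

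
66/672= 11/112 = 0.10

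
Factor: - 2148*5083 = -10918284= -  2^2*3^1*13^1*17^1*23^1*179^1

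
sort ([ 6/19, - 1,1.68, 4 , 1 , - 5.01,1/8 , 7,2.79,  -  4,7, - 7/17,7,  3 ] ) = [ - 5.01, - 4, - 1, -7/17, 1/8, 6/19,1, 1.68,2.79, 3, 4, 7, 7, 7]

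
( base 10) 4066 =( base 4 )333202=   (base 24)71A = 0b111111100010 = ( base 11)3067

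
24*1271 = 30504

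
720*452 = 325440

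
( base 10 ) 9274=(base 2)10010000111010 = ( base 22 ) J3C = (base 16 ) 243A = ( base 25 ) EKO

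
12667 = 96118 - 83451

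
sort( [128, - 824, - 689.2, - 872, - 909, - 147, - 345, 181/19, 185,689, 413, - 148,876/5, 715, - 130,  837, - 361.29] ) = [ - 909, - 872, - 824  , - 689.2, - 361.29, - 345, - 148,-147, - 130, 181/19,128,876/5, 185, 413 , 689 , 715, 837] 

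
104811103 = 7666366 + 97144737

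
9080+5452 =14532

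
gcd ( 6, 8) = 2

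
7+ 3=10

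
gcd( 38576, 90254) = 2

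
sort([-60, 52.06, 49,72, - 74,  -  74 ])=[ - 74 , - 74,- 60, 49, 52.06,72]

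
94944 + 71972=166916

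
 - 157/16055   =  -1 + 15898/16055  =  - 0.01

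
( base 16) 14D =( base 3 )110100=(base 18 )109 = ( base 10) 333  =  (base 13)1C8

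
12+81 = 93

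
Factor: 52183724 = 2^2 * 47^1*197^1*  1409^1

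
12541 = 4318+8223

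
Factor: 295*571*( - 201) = -3^1*5^1*59^1  *67^1*571^1= -33857445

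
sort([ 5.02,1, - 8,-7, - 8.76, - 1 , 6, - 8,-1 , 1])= [ - 8.76, - 8, - 8, - 7, - 1,  -  1,  1,  1,5.02,6] 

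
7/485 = 7/485 = 0.01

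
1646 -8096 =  - 6450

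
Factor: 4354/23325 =14/75 = 2^1*3^( - 1)*5^( - 2 )*7^1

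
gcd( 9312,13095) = 291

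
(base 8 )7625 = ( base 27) 5ck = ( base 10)3989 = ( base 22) 857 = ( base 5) 111424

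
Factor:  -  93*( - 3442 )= 320106 =2^1*3^1*31^1 * 1721^1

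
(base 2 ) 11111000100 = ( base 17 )6EG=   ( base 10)1988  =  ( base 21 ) 4AE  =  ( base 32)1U4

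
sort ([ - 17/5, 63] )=[ - 17/5,63]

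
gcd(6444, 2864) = 716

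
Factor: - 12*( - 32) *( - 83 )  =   - 31872 = - 2^7 * 3^1*83^1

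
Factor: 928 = 2^5*29^1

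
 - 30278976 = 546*( - 55456)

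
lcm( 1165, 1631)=8155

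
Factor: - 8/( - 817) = 2^3*19^(  -  1)*43^(-1) 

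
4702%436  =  342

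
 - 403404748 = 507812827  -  911217575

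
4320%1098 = 1026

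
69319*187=12962653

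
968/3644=242/911  =  0.27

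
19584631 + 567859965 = 587444596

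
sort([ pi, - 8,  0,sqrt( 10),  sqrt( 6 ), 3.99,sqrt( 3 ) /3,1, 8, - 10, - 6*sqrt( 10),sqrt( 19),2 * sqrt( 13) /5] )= [ - 6*sqrt( 10), - 10,-8,0 , sqrt( 3) /3,1,2*sqrt(13)/5, sqrt(6 ), pi, sqrt (10), 3.99,sqrt( 19),8]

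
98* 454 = 44492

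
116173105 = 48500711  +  67672394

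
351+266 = 617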